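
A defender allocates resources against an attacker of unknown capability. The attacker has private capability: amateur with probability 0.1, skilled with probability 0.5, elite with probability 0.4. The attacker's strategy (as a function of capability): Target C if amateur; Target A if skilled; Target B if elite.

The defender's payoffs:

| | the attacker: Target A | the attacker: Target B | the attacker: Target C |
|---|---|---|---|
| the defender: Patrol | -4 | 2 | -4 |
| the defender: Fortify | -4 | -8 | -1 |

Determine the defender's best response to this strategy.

Patrol

E[Patrol] = 0.1·(-4) + 0.5·(-4) + 0.4·(2) = -1.6
E[Fortify] = 0.1·(-1) + 0.5·(-4) + 0.4·(-8) = -5.3
Best response: Patrol (-1.6 is the largest).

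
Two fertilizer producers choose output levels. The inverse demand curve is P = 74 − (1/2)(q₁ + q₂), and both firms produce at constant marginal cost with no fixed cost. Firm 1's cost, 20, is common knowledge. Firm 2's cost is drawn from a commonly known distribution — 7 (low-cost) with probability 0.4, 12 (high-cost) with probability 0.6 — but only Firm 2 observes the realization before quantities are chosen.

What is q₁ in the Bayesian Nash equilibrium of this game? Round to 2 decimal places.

29.33

Firm 2 with cost c maximizes (74 − (1/2)(q₁+q₂) − c)·q₂, giving q₂(c) = (74 − c − (1/2)q₁).
E[c₂] = 0.4·7 + 0.6·12 = 10
Firm 1's FOC against E[q₂] yields q₁ = (74 − 2·20 + E[c₂])/(3/2) = (74 − 40 + 10)/(3/2) = 29.3333.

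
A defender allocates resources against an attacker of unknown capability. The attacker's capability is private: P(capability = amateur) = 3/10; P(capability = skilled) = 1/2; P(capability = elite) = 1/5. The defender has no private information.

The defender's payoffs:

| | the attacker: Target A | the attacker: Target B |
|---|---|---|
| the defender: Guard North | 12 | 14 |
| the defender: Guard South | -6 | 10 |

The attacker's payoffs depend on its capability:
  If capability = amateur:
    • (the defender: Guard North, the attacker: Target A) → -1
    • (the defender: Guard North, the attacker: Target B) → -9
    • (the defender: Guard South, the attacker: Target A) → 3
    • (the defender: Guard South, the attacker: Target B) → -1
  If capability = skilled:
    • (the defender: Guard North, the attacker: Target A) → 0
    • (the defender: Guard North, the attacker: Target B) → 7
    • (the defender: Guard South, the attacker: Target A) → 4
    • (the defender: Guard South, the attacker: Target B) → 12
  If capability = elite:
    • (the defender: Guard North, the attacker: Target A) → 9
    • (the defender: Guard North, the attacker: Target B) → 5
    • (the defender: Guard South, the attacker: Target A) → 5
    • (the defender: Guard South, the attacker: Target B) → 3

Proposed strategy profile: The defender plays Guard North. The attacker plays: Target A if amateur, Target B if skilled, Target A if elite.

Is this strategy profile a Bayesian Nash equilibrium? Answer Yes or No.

Yes

A profile is a BNE iff every type of every player is best-responding given beliefs about the other side.
The defender plays Guard North: E[Guard North] = 3/10·(12) + 1/2·(14) + 1/5·(12) = 13; E[Guard South] = 2. Best-responding. ✓
The attacker (capability amateur), facing Guard North: Target A gives -1, Target B gives -9. Proposed Target A is best. ✓
The attacker (capability skilled), facing Guard North: Target A gives 0, Target B gives 7. Proposed Target B is best. ✓
The attacker (capability elite), facing Guard North: Target A gives 9, Target B gives 5. Proposed Target A is best. ✓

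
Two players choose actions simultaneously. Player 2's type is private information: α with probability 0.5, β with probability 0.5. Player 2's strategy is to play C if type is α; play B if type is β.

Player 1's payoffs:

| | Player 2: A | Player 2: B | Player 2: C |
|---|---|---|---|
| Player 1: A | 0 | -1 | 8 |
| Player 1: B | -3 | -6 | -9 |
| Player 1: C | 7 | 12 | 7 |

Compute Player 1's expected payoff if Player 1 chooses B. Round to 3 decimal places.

-7.500

E[B] = 0.5·(-9) + 0.5·(-6) = (-4.5) + (-3) = -7.5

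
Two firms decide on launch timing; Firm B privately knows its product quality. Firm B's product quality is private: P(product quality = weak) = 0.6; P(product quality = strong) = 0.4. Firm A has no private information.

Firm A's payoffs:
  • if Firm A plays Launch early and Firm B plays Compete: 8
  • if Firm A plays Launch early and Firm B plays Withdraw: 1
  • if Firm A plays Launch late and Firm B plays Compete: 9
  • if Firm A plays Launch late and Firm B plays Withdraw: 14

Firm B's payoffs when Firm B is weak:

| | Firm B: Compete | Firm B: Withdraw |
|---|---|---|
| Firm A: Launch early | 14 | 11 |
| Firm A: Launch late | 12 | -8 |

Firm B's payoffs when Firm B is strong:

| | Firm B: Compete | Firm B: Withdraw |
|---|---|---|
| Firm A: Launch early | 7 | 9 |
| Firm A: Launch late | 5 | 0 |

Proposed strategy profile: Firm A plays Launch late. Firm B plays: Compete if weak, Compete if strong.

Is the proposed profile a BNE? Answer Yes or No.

Yes

Firm A plays Launch late: E[Launch late] = 0.6·(9) + 0.4·(9) = 9; E[Launch early] = 8. Best-responding. ✓
Firm B (product quality weak), facing Launch late: Compete gives 12, Withdraw gives -8. Proposed Compete is best. ✓
Firm B (product quality strong), facing Launch late: Compete gives 5, Withdraw gives 0. Proposed Compete is best. ✓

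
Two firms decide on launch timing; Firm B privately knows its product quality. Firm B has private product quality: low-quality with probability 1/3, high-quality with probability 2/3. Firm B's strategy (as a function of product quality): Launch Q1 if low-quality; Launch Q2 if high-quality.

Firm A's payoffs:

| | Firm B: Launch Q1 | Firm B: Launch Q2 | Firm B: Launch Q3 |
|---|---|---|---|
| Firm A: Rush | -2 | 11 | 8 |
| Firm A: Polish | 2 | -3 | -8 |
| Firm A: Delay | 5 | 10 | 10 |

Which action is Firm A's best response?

E[Rush] = 1/3·(-2) + 2/3·(11) = 20/3
E[Polish] = 1/3·(2) + 2/3·(-3) = -4/3
E[Delay] = 1/3·(5) + 2/3·(10) = 25/3
Best response: Delay (25/3 is the largest).

Delay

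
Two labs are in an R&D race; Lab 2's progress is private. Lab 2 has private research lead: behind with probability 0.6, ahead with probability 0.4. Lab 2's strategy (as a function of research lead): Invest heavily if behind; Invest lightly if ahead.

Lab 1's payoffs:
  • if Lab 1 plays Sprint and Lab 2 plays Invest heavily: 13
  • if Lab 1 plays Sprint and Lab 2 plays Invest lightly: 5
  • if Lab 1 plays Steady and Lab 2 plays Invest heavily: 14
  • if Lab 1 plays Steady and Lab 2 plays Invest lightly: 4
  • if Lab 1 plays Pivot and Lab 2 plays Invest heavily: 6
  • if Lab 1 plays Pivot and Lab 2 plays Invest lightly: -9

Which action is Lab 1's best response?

Steady

E[Sprint] = 0.6·(13) + 0.4·(5) = 9.8
E[Steady] = 0.6·(14) + 0.4·(4) = 10
E[Pivot] = 0.6·(6) + 0.4·(-9) = 0
Best response: Steady (10 is the largest).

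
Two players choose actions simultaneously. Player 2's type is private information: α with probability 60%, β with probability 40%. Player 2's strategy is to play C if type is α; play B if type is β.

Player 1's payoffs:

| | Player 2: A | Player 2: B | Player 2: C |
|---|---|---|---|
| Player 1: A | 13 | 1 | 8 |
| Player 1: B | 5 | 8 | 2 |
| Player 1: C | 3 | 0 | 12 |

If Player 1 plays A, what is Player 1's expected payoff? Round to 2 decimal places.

5.20

E[A] = 0.6·8 + 0.4·1 = 4.8 + 0.4 = 5.2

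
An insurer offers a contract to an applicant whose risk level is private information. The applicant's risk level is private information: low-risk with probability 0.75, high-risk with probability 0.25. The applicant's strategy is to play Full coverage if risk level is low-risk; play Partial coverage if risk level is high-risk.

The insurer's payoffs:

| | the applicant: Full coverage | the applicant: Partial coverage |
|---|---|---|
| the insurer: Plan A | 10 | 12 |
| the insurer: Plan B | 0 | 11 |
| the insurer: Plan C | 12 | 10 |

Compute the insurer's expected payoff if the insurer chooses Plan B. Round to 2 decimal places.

E[Plan B] = 0.75·0 + 0.25·11 = 0 + 2.75 = 2.75

2.75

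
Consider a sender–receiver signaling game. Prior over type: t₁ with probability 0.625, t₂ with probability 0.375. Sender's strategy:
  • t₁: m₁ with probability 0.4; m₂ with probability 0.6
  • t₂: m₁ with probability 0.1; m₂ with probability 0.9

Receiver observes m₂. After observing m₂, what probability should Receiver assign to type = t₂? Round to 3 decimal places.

Apply Bayes' rule using the sender's strategy as the likelihood.
P(m₂) = 0.625·0.6 + 0.375·0.9 = 0.7125
P(t₂ | m₂) = (0.375·0.9) / 0.7125 = 0.3375 / 0.7125 = 0.473684

0.474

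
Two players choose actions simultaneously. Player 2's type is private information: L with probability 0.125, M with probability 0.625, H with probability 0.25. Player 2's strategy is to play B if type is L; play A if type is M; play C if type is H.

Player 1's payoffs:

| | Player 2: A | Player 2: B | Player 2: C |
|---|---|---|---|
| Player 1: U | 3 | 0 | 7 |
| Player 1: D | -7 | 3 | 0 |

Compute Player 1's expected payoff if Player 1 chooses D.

-4

E[D] = 0.125·3 + 0.625·(-7) + 0.25·0 = 0.375 + (-4.375) + 0 = -4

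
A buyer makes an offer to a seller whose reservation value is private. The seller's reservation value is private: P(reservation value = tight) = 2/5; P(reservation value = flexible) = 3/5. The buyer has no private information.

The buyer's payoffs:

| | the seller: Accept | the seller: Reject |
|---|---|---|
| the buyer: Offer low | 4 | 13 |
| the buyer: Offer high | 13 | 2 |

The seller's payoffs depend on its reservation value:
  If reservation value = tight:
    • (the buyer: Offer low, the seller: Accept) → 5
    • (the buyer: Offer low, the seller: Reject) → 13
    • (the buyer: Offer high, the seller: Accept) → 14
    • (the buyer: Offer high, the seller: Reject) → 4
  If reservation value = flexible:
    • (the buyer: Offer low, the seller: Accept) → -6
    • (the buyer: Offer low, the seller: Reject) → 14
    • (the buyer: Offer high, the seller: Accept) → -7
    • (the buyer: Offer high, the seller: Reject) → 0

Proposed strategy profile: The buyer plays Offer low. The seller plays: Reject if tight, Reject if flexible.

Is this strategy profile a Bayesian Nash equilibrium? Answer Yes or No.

Yes

The buyer plays Offer low: E[Offer low] = 2/5·(13) + 3/5·(13) = 13; E[Offer high] = 2. Best-responding. ✓
The seller (reservation value tight), facing Offer low: Accept gives 5, Reject gives 13. Proposed Reject is best. ✓
The seller (reservation value flexible), facing Offer low: Accept gives -6, Reject gives 14. Proposed Reject is best. ✓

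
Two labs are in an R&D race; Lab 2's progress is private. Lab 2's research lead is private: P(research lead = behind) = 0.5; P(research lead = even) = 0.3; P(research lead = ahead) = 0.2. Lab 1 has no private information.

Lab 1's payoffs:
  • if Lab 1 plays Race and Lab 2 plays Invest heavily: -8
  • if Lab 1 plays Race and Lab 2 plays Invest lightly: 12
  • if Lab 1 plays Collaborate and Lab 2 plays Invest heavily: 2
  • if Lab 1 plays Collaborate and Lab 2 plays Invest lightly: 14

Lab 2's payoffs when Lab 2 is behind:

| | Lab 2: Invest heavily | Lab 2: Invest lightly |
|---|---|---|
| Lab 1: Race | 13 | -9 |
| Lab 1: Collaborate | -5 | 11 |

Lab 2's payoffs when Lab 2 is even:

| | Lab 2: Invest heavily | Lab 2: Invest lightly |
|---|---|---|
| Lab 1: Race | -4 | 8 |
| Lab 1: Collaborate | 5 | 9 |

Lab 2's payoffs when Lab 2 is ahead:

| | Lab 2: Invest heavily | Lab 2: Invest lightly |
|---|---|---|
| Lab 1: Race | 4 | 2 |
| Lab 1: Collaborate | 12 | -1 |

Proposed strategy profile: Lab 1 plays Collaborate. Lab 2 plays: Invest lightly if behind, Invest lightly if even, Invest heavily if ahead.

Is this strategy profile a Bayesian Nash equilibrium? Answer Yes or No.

Lab 1 plays Collaborate: E[Collaborate] = 0.5·(14) + 0.3·(14) + 0.2·(2) = 11.6; E[Race] = 8. Best-responding. ✓
Lab 2 (research lead behind), facing Collaborate: Invest heavily gives -5, Invest lightly gives 11. Proposed Invest lightly is best. ✓
Lab 2 (research lead even), facing Collaborate: Invest heavily gives 5, Invest lightly gives 9. Proposed Invest lightly is best. ✓
Lab 2 (research lead ahead), facing Collaborate: Invest heavily gives 12, Invest lightly gives -1. Proposed Invest heavily is best. ✓

Yes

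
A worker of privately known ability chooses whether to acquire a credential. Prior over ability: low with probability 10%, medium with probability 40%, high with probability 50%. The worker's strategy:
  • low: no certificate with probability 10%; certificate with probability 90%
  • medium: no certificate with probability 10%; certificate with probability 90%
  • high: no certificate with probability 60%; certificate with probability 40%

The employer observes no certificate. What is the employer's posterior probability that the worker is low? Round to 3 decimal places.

P(no certificate) = 0.1·0.1 + 0.4·0.1 + 0.5·0.6 = 0.35
P(low | no certificate) = (0.1·0.1) / 0.35 = 0.01 / 0.35 = 0.0285714

0.029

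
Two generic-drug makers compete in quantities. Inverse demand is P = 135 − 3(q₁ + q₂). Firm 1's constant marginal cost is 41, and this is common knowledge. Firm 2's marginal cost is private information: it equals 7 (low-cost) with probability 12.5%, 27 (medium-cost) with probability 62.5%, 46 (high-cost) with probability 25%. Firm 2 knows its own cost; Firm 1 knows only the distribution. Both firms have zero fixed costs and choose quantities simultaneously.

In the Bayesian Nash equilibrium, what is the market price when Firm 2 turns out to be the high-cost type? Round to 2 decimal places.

76.79

Firm 2 with cost c maximizes (135 − 3(q₁+q₂) − c)·q₂, giving q₂(c) = (135 − c − 3q₁)/6.
E[c₂] = 0.125·7 + 0.625·27 + 0.25·46 = 29.25
Firm 1's FOC against E[q₂] yields q₁ = (135 − 2·41 + E[c₂])/9 = (135 − 82 + 29.25)/9 = 9.13889.
q₂(high-cost) = 10.2639, so P = 135 − 3·(9.13889 + 10.2639) = 76.7917.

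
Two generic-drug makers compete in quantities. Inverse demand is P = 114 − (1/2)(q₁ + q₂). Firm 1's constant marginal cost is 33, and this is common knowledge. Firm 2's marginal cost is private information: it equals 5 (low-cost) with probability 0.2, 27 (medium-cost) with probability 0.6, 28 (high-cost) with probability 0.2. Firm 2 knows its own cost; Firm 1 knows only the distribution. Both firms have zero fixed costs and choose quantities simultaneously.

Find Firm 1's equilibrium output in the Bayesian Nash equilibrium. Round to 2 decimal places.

47.20

Type-c best response for Firm 2: q₂(c) = (114 − c) − q₁/2.
Firm 1 maximizes expected profit; its first-order condition is 114 − q₁ − (1/2)E[q₂] − 33 = 0.
Substituting E[q₂] and solving: E[c₂] = 22.8, so q₁ = (114 − 2·33 + 22.8)/(3/2) = 47.2.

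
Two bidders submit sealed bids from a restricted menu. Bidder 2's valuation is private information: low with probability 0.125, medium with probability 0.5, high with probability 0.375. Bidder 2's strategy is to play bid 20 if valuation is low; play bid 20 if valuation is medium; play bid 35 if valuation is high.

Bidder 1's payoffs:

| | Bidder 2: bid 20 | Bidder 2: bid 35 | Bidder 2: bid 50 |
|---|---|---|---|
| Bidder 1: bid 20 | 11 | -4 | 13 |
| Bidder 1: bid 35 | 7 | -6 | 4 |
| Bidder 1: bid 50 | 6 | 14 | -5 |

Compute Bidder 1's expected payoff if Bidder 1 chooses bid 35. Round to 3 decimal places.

E[bid 35] = 0.125·7 + 0.5·7 + 0.375·(-6) = 0.875 + 3.5 + (-2.25) = 2.125

2.125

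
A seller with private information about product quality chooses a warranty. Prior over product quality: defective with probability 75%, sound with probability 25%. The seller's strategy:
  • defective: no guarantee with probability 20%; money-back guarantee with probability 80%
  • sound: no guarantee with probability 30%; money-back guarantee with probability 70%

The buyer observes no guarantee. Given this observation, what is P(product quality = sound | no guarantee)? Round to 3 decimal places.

P(no guarantee) = 0.75·0.2 + 0.25·0.3 = 0.225
P(sound | no guarantee) = (0.25·0.3) / 0.225 = 0.075 / 0.225 = 0.333333

0.333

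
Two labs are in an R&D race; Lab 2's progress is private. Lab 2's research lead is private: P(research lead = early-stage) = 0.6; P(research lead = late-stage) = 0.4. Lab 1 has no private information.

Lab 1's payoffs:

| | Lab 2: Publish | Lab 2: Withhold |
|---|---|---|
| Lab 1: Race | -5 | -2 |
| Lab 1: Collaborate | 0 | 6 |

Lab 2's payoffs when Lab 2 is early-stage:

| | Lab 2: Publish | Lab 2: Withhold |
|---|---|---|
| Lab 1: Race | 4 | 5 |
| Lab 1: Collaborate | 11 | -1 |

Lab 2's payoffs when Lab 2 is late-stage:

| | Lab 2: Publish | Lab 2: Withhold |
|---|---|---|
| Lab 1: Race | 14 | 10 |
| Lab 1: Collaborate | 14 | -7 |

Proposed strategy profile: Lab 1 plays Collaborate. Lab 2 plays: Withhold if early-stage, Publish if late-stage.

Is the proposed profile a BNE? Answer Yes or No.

No

Lab 1 plays Collaborate: E[Collaborate] = 0.6·(6) + 0.4·(0) = 3.6; E[Race] = -3.2. Best-responding. ✓
Lab 2 (research lead early-stage), facing Collaborate: Publish gives 11, Withhold gives -1. Proposed Withhold is not best — profitable deviation exists. ✗
Lab 2 (research lead late-stage), facing Collaborate: Publish gives 14, Withhold gives -7. Proposed Publish is best. ✓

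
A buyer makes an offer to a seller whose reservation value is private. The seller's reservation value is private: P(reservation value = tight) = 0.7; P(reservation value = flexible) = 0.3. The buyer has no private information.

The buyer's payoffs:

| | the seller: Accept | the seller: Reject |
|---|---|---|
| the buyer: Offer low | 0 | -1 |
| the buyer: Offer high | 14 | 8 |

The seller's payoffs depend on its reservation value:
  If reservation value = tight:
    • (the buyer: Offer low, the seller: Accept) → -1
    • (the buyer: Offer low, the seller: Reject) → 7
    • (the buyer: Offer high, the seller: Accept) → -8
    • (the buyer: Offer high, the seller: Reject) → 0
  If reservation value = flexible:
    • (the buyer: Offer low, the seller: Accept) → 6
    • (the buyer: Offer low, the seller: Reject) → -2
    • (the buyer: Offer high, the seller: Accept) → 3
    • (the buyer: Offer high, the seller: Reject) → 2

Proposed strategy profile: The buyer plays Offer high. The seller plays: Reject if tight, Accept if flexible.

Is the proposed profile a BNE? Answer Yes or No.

A profile is a BNE iff every type of every player is best-responding given beliefs about the other side.
The buyer plays Offer high: E[Offer high] = 0.7·(8) + 0.3·(14) = 9.8; E[Offer low] = -0.7. Best-responding. ✓
The seller (reservation value tight), facing Offer high: Accept gives -8, Reject gives 0. Proposed Reject is best. ✓
The seller (reservation value flexible), facing Offer high: Accept gives 3, Reject gives 2. Proposed Accept is best. ✓

Yes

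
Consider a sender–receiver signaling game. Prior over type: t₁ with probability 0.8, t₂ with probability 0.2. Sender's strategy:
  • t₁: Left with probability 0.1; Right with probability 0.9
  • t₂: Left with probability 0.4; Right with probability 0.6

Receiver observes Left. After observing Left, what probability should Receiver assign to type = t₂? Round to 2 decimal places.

P(Left) = 0.8·0.1 + 0.2·0.4 = 0.16
P(t₂ | Left) = (0.2·0.4) / 0.16 = 0.08 / 0.16 = 0.5

0.50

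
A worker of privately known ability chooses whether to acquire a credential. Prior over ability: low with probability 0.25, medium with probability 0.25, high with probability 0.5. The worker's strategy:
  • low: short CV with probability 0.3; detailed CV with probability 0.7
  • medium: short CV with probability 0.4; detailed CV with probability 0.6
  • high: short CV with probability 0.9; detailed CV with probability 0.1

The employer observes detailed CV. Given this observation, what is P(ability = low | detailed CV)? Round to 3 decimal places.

P(detailed CV) = 0.25·0.7 + 0.25·0.6 + 0.5·0.1 = 0.375
P(low | detailed CV) = (0.25·0.7) / 0.375 = 0.175 / 0.375 = 0.466667

0.467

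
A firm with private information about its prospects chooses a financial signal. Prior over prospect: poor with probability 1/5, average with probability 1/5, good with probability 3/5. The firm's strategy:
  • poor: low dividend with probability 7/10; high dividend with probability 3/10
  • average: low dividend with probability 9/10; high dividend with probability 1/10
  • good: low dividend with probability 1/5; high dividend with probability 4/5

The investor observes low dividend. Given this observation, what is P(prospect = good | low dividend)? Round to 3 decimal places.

P(low dividend) = (1/5)·(7/10) + (1/5)·(9/10) + (3/5)·(1/5) = 11/25
P(good | low dividend) = ((3/5)·(1/5)) / (11/25) = (3/25) / (11/25) = 3/11

0.273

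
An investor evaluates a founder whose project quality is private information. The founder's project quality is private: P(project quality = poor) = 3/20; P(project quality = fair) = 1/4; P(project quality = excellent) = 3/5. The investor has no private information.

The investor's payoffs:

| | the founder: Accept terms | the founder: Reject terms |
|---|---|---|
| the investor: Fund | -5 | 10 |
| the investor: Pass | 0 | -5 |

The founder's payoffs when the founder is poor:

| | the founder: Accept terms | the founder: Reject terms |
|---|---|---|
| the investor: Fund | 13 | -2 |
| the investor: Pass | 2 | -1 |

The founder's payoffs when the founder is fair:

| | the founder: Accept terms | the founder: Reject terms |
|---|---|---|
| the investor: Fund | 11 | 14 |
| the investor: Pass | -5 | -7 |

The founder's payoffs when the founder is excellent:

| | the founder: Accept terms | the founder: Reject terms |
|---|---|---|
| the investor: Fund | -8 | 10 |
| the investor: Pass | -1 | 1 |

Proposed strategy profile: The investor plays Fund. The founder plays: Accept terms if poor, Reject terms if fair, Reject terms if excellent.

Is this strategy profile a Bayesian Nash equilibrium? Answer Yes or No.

The investor plays Fund: E[Fund] = 3/20·(-5) + 1/4·(10) + 3/5·(10) = 31/4; E[Pass] = -17/4. Best-responding. ✓
The founder (project quality poor), facing Fund: Accept terms gives 13, Reject terms gives -2. Proposed Accept terms is best. ✓
The founder (project quality fair), facing Fund: Accept terms gives 11, Reject terms gives 14. Proposed Reject terms is best. ✓
The founder (project quality excellent), facing Fund: Accept terms gives -8, Reject terms gives 10. Proposed Reject terms is best. ✓

Yes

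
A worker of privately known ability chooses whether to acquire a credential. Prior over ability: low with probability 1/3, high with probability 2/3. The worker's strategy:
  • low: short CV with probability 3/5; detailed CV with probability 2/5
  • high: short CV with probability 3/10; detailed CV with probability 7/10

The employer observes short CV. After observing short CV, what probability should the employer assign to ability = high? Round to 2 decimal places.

0.50

P(short CV) = (1/3)·(3/5) + (2/3)·(3/10) = 2/5
P(high | short CV) = ((2/3)·(3/10)) / (2/5) = (1/5) / (2/5) = 1/2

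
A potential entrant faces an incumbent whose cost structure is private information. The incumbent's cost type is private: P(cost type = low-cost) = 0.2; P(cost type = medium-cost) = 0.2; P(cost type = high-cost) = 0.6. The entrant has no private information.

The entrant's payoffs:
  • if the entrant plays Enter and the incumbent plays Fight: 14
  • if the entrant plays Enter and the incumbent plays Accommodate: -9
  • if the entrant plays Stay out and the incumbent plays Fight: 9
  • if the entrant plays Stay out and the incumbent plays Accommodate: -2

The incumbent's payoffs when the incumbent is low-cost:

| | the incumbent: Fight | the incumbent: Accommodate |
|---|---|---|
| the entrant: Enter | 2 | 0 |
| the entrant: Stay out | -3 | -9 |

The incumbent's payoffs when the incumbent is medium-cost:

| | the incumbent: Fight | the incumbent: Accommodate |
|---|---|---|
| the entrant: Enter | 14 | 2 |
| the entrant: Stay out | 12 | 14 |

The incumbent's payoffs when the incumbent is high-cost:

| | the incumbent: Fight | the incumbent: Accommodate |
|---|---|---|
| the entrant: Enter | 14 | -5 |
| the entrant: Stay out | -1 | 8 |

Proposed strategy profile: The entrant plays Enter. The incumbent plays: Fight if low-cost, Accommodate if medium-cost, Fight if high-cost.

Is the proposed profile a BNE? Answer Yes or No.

The entrant plays Enter: E[Enter] = 0.2·(14) + 0.2·(-9) + 0.6·(14) = 9.4; E[Stay out] = 6.8. Best-responding. ✓
The incumbent (cost type low-cost), facing Enter: Fight gives 2, Accommodate gives 0. Proposed Fight is best. ✓
The incumbent (cost type medium-cost), facing Enter: Fight gives 14, Accommodate gives 2. Proposed Accommodate is not best — profitable deviation exists. ✗
The incumbent (cost type high-cost), facing Enter: Fight gives 14, Accommodate gives -5. Proposed Fight is best. ✓

No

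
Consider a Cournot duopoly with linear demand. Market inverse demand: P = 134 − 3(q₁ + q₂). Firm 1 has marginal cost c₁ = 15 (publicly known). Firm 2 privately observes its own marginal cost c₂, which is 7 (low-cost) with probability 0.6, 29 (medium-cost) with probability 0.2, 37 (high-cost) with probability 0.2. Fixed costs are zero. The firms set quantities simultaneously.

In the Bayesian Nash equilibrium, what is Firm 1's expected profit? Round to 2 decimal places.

Firm 2 with cost c maximizes (134 − 3(q₁+q₂) − c)·q₂, giving q₂(c) = (134 − c − 3q₁)/6.
E[c₂] = 0.6·7 + 0.2·29 + 0.2·37 = 17.4
Firm 1's FOC against E[q₂] yields q₁ = (134 − 2·15 + E[c₂])/9 = (134 − 30 + 17.4)/9 = 13.4889.
E[P] = 134 − 3·(q₁ + E[q₂]) = 55.4667; Firm 1's expected profit = (E[P] − 15)·q₁ = (55.4667 − 15)·13.4889 = 545.85.

545.85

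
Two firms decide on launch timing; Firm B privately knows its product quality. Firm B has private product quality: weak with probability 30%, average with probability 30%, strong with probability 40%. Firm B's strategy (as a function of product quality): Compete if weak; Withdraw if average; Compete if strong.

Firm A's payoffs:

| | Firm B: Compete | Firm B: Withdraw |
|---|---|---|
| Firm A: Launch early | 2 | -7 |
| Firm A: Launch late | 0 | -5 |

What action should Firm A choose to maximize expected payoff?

Launch early

E[Launch early] = 0.3·(2) + 0.3·(-7) + 0.4·(2) = -0.7
E[Launch late] = 0.3·(0) + 0.3·(-5) + 0.4·(0) = -1.5
Best response: Launch early (-0.7 is the largest).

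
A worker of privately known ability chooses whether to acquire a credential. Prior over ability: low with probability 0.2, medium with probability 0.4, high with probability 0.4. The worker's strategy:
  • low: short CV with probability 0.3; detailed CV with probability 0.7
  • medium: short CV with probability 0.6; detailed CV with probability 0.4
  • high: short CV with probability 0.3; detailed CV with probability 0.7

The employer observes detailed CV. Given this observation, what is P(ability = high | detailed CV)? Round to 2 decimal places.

0.48

P(detailed CV) = 0.2·0.7 + 0.4·0.4 + 0.4·0.7 = 0.58
P(high | detailed CV) = (0.4·0.7) / 0.58 = 0.28 / 0.58 = 0.482759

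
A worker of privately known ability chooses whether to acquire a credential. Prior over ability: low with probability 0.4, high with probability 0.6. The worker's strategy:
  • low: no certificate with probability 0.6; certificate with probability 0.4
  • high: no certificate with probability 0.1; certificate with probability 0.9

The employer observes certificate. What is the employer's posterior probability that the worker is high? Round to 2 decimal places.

P(certificate) = 0.4·0.4 + 0.6·0.9 = 0.7
P(high | certificate) = (0.6·0.9) / 0.7 = 0.54 / 0.7 = 0.771429

0.77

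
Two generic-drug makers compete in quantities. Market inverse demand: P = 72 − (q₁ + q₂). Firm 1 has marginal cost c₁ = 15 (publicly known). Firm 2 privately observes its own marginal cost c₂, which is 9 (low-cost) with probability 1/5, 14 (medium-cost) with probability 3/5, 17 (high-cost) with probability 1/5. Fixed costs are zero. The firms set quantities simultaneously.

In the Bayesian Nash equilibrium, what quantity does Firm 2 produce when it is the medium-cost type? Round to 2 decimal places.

19.73

Type-c best response for Firm 2: q₂(c) = (72 − c)/2 − q₁/2.
Firm 1 maximizes expected profit; its first-order condition is 72 − 2q₁ − E[q₂] − 15 = 0.
Substituting E[q₂] and solving: E[c₂] = 13.6, so q₁ = (72 − 2·15 + 13.6)/3 = 18.5333.
q₂(medium-cost) = (72 − 14 − 18.5333)/2 = 19.7333.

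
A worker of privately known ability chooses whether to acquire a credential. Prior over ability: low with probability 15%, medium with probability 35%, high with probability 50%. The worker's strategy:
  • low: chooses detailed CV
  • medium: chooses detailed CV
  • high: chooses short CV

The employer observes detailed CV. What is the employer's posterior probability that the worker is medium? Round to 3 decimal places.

P(detailed CV) = 0.15·1 + 0.35·1 + 0.5·0 = 0.5
P(medium | detailed CV) = (0.35·1) / 0.5 = 0.35 / 0.5 = 0.7

0.700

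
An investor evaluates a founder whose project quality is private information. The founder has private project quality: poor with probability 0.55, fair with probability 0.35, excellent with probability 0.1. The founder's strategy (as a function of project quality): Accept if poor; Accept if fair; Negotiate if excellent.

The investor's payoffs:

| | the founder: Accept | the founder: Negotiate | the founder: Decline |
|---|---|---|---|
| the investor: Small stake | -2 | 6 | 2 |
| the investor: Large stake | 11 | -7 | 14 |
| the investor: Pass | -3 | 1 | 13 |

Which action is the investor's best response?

Large stake

E[Small stake] = 0.55·(-2) + 0.35·(-2) + 0.1·(6) = -1.2
E[Large stake] = 0.55·(11) + 0.35·(11) + 0.1·(-7) = 9.2
E[Pass] = 0.55·(-3) + 0.35·(-3) + 0.1·(1) = -2.6
Best response: Large stake (9.2 is the largest).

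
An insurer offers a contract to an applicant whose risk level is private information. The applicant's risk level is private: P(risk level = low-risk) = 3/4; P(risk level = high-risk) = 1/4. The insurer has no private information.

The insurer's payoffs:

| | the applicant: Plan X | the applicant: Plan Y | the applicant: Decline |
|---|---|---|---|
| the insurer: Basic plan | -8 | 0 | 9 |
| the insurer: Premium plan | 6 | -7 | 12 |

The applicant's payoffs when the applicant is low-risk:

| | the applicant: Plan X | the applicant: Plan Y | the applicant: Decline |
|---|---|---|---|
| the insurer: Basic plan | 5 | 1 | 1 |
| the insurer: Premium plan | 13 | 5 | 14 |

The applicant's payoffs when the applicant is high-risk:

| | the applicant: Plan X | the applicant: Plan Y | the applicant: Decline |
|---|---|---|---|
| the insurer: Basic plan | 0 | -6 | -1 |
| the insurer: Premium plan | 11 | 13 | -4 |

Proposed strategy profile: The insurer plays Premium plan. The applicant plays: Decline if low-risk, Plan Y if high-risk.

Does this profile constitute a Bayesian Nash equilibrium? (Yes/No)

Yes

The insurer plays Premium plan: E[Premium plan] = 3/4·(12) + 1/4·(-7) = 29/4; E[Basic plan] = 27/4. Best-responding. ✓
The applicant (risk level low-risk), facing Premium plan: Plan X gives 13, Plan Y gives 5, Decline gives 14. Proposed Decline is best. ✓
The applicant (risk level high-risk), facing Premium plan: Plan X gives 11, Plan Y gives 13, Decline gives -4. Proposed Plan Y is best. ✓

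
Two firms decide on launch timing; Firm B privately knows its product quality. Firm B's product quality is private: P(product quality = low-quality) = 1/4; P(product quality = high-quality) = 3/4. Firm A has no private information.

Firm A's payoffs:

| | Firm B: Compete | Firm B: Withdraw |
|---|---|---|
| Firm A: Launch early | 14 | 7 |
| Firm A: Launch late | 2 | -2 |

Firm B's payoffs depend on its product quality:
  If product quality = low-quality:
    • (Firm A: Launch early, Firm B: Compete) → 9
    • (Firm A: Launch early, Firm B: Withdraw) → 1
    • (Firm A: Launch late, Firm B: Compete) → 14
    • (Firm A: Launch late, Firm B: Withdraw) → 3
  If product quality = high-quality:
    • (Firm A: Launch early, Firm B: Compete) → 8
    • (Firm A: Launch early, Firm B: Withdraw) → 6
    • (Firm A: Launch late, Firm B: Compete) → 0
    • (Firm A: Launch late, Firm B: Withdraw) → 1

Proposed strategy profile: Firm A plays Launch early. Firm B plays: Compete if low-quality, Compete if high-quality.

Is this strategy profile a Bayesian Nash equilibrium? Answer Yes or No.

A profile is a BNE iff every type of every player is best-responding given beliefs about the other side.
Firm A plays Launch early: E[Launch early] = 1/4·(14) + 3/4·(14) = 14; E[Launch late] = 2. Best-responding. ✓
Firm B (product quality low-quality), facing Launch early: Compete gives 9, Withdraw gives 1. Proposed Compete is best. ✓
Firm B (product quality high-quality), facing Launch early: Compete gives 8, Withdraw gives 6. Proposed Compete is best. ✓

Yes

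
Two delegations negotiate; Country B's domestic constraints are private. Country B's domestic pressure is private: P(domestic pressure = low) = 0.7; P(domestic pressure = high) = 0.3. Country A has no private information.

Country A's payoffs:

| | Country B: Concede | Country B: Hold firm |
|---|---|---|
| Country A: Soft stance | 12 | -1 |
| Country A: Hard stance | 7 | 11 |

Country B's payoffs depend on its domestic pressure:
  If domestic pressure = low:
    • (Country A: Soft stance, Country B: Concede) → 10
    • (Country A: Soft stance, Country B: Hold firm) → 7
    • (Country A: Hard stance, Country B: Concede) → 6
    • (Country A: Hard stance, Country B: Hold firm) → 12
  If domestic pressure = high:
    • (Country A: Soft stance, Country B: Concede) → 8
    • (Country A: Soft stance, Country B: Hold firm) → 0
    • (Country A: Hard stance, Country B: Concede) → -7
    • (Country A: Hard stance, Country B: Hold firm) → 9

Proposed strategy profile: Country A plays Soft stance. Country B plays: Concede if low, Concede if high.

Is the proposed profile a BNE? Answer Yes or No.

Country A plays Soft stance: E[Soft stance] = 0.7·(12) + 0.3·(12) = 12; E[Hard stance] = 7. Best-responding. ✓
Country B (domestic pressure low), facing Soft stance: Concede gives 10, Hold firm gives 7. Proposed Concede is best. ✓
Country B (domestic pressure high), facing Soft stance: Concede gives 8, Hold firm gives 0. Proposed Concede is best. ✓

Yes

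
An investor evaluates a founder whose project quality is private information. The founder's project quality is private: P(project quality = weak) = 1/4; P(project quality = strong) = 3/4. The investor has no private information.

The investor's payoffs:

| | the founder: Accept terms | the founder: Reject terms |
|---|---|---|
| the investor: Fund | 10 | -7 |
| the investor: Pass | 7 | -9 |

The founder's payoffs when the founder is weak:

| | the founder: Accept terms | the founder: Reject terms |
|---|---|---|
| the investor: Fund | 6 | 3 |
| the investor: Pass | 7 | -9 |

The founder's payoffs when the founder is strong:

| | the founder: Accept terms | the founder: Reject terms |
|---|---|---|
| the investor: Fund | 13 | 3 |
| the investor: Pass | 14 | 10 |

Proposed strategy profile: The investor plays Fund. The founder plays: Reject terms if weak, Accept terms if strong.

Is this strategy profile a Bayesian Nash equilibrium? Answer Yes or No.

No

A profile is a BNE iff every type of every player is best-responding given beliefs about the other side.
The investor plays Fund: E[Fund] = 1/4·(-7) + 3/4·(10) = 23/4; E[Pass] = 3. Best-responding. ✓
The founder (project quality weak), facing Fund: Accept terms gives 6, Reject terms gives 3. Proposed Reject terms is not best — profitable deviation exists. ✗
The founder (project quality strong), facing Fund: Accept terms gives 13, Reject terms gives 3. Proposed Accept terms is best. ✓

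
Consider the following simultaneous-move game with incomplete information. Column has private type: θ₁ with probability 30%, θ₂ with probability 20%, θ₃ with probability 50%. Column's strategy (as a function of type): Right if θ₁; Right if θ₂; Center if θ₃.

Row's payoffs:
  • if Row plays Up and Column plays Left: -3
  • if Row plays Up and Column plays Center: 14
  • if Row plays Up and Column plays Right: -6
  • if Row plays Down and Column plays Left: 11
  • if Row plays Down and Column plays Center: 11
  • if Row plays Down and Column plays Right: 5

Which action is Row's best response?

E[Up] = 0.3·(-6) + 0.2·(-6) + 0.5·(14) = 4
E[Down] = 0.3·(5) + 0.2·(5) + 0.5·(11) = 8
Best response: Down (8 is the largest).

Down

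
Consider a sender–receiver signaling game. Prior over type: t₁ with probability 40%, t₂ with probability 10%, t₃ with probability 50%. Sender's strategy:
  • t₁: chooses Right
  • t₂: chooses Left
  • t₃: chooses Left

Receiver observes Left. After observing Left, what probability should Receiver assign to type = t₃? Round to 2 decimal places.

P(Left) = 0.4·0 + 0.1·1 + 0.5·1 = 0.6
P(t₃ | Left) = (0.5·1) / 0.6 = 0.5 / 0.6 = 0.833333

0.83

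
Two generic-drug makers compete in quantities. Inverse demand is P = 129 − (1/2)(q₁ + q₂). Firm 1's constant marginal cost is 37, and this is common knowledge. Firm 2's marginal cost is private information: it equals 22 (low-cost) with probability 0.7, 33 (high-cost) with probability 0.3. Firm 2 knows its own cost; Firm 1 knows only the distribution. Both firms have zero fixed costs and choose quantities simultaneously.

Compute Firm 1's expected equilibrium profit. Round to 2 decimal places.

1432.91

Firm 2 with cost c maximizes (129 − (1/2)(q₁+q₂) − c)·q₂, giving q₂(c) = (129 − c − (1/2)q₁).
E[c₂] = 0.7·22 + 0.3·33 = 25.3
Firm 1's FOC against E[q₂] yields q₁ = (129 − 2·37 + E[c₂])/(3/2) = (129 − 74 + 25.3)/(3/2) = 53.5333.
E[P] = 129 − (1/2)·(q₁ + E[q₂]) = 63.7667; Firm 1's expected profit = (E[P] − 37)·q₁ = (63.7667 − 37)·53.5333 = 1432.91.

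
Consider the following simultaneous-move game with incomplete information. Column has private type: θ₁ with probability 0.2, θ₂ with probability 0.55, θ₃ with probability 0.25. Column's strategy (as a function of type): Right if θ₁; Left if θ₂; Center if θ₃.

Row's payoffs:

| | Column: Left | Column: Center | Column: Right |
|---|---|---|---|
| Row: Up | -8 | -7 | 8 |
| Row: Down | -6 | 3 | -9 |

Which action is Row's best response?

Down

E[Up] = 0.2·(8) + 0.55·(-8) + 0.25·(-7) = -4.55
E[Down] = 0.2·(-9) + 0.55·(-6) + 0.25·(3) = -4.35
Best response: Down (-4.35 is the largest).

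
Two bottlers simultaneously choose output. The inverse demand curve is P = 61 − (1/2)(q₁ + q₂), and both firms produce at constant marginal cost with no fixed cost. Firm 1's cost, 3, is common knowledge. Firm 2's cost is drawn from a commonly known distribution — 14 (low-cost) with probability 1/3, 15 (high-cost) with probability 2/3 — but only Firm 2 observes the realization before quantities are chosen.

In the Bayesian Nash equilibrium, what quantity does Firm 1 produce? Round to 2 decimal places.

Each type of Firm 2 best-responds to q₁; Firm 1 best-responds to the expected q₂ over Firm 2's types.
Firm 2 with cost c maximizes (61 − (1/2)(q₁+q₂) − c)·q₂, giving q₂(c) = (61 − c − (1/2)q₁).
E[c₂] = 1/3·14 + 2/3·15 = 14.6667
Firm 1's FOC against E[q₂] yields q₁ = (61 − 2·3 + E[c₂])/(3/2) = (61 − 6 + 14.6667)/(3/2) = 46.4444.

46.44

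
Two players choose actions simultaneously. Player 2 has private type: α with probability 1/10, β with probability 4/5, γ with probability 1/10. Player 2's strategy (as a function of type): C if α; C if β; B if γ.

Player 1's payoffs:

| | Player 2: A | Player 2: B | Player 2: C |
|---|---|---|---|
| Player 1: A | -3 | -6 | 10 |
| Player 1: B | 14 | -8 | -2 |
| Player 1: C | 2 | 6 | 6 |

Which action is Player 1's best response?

E[A] = 1/10·(10) + 4/5·(10) + 1/10·(-6) = 42/5
E[B] = 1/10·(-2) + 4/5·(-2) + 1/10·(-8) = -13/5
E[C] = 1/10·(6) + 4/5·(6) + 1/10·(6) = 6
Best response: A (42/5 is the largest).

A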